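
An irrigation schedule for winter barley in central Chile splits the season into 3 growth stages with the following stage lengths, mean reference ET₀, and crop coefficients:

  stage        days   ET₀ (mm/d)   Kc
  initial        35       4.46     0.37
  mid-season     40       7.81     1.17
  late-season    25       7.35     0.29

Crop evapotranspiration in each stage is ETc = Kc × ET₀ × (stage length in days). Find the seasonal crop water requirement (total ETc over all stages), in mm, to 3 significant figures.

initial: 0.37 × 4.46 × 35 = 57.76 mm
mid-season: 1.17 × 7.81 × 40 = 365.51 mm
late-season: 0.29 × 7.35 × 25 = 53.29 mm
Seasonal total = 476.56 mm

477 mm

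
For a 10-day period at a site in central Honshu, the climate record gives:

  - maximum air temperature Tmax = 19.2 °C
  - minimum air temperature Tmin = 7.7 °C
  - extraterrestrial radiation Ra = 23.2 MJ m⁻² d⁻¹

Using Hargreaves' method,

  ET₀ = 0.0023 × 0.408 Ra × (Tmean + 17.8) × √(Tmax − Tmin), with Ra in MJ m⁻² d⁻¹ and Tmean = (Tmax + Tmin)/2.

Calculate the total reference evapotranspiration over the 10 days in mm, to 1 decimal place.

23.1 mm

Tmean = (19.2 + 7.7)/2 = 13.45 °C
0.408 Ra = 0.408 × 23.2 = 9.4656 mm/d equivalent
ET₀ = 0.0023 × 9.4656 × (13.45 + 17.8) × √11.5 = 0.0023 × 9.4656 × 31.25 × 3.3912 = 2.3072 mm/d
Over 10 days: 2.3072 × 10 = 23.072 mm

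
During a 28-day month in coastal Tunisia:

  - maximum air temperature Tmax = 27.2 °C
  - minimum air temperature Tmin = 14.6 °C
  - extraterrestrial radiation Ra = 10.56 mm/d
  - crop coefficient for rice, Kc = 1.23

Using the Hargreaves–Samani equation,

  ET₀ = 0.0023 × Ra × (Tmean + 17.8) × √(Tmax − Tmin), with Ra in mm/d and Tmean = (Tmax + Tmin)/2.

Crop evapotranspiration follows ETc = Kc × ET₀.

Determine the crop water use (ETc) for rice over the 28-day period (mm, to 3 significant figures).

115 mm

Tmean = (27.2 + 14.6)/2 = 20.90 °C
ET₀ = 0.0023 × 10.56 × (20.90 + 17.8) × √12.6 = 0.0023 × 10.56 × 38.70 × 3.5496 = 3.3364 mm/d
ETc = Kc × ET₀ = 1.23 × 3.3364 = 4.1038 mm/d
Over 28 days: 4.1038 × 28 = 114.906 mm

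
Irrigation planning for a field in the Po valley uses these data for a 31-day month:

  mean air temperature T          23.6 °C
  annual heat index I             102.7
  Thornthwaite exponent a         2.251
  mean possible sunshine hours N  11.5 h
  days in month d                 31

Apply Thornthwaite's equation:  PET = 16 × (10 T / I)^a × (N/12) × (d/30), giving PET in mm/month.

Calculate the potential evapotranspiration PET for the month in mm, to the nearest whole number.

10T/I = 10 × 23.6 / 102.7 = 2.2980
(10T/I)^a = 2.2980^2.251 = 6.5073
Uncorrected PET = 16 × 6.5073 = 104.117 mm
Correction = (N/12)(d/30) = (11.5/12)(31/30) = 0.9903
PET = 104.117 × 0.9903 = 103.107 mm/month

103 mm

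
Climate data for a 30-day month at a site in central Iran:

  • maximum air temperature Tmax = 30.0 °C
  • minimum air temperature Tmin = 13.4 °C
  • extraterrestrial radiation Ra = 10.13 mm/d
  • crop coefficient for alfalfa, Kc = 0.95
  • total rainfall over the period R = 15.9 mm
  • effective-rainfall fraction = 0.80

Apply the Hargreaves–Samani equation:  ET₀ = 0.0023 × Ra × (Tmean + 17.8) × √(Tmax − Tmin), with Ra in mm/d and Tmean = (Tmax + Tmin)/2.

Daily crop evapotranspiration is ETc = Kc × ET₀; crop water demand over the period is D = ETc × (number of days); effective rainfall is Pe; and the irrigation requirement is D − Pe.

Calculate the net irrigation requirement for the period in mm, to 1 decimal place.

Tmean = (30.0 + 13.4)/2 = 21.70 °C
ET₀ = 0.0023 × 10.13 × (21.70 + 17.8) × √16.6 = 0.0023 × 10.13 × 39.50 × 4.0743 = 3.7496 mm/d
ETc = Kc × ET₀ = 0.95 × 3.7496 = 3.5621 mm/d
Crop demand D = ETc × 30 d = 3.5621 × 30 = 106.863 mm
Pe = 0.80 × 15.9 = 12.720 mm
D − Pe = 106.863 − 12.720 = 94.143 mm

94.1 mm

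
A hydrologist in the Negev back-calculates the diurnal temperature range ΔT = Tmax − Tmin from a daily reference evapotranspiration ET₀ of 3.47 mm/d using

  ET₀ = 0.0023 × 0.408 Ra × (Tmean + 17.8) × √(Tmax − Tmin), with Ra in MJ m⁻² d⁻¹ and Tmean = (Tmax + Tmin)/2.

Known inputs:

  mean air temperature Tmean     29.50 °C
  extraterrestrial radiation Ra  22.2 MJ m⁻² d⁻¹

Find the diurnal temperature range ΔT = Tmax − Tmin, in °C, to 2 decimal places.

12.40 °C

√ΔT = ET₀ / [0.0023 × 0.408 × Ra × (Tmean+17.8)] = 3.47 / (0.0023 × 9.0576 × 47.30) = 3.5215
ΔT = 3.5215² = 12.401 °C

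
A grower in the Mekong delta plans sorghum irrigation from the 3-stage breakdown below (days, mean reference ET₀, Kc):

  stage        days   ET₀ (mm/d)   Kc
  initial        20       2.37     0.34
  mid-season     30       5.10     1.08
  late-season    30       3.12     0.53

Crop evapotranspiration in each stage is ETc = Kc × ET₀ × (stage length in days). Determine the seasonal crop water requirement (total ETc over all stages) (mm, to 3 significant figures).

231 mm

initial: 0.34 × 2.37 × 20 = 16.12 mm
mid-season: 1.08 × 5.10 × 30 = 165.24 mm
late-season: 0.53 × 3.12 × 30 = 49.61 mm
Seasonal total = 230.97 mm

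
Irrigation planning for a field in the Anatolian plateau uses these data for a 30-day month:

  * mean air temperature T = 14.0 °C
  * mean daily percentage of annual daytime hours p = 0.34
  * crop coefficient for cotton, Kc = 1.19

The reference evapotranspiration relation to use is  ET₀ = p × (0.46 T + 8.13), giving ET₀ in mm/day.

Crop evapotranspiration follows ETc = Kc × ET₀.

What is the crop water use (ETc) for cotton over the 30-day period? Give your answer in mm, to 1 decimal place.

ET₀ = 0.34 × (0.46 × 14.0 + 8.13) = 0.34 × 14.570 = 4.9538 mm/d
ETc = Kc × ET₀ = 1.19 × 4.9538 = 5.8950 mm/d
Over 30 days: 5.8950 × 30 = 176.850 mm

176.9 mm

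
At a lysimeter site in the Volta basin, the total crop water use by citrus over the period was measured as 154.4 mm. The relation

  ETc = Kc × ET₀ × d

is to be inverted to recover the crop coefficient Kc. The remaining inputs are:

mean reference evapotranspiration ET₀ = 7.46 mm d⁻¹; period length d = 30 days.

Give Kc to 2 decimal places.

0.69

ETc = Kc × ET₀ × d  ⇒  Kc = ETc / (ET₀ × d)
Kc = 154.4 / (7.46 × 30) = 154.4 / 223.80 = 0.6899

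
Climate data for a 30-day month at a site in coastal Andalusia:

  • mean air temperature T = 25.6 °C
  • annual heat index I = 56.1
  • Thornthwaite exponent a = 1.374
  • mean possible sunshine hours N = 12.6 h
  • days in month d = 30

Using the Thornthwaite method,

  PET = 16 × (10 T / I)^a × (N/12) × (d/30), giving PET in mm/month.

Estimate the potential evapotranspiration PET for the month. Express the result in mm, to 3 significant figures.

10T/I = 10 × 25.6 / 56.1 = 4.5633
(10T/I)^a = 4.5633^1.374 = 8.0510
Uncorrected PET = 16 × 8.0510 = 128.816 mm
Correction = (N/12)(d/30) = (12.6/12)(30/30) = 1.0500
PET = 128.816 × 1.0500 = 135.257 mm/month

135 mm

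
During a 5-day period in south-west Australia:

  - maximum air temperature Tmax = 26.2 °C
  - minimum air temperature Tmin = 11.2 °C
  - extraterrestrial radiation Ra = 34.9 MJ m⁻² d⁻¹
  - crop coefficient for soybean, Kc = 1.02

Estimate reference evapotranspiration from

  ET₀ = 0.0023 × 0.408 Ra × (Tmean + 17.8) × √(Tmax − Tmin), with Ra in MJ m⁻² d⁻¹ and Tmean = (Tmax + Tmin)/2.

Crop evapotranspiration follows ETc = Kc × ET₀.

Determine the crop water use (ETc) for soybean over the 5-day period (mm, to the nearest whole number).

24 mm

Tmean = (26.2 + 11.2)/2 = 18.70 °C
0.408 Ra = 0.408 × 34.9 = 14.2392 mm/d equivalent
ET₀ = 0.0023 × 14.2392 × (18.70 + 17.8) × √15.0 = 0.0023 × 14.2392 × 36.50 × 3.8730 = 4.6297 mm/d
ETc = Kc × ET₀ = 1.02 × 4.6297 = 4.7223 mm/d
Over 5 days: 4.7223 × 5 = 23.612 mm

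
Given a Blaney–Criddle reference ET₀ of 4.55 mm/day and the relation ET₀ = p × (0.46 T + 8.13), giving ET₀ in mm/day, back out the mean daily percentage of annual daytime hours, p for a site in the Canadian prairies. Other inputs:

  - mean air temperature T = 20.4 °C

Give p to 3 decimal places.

p = ET₀ / (0.46 T + 8.13) = 4.55 / (0.46 × 20.4 + 8.13) = 4.55 / 17.514 = 0.2598

0.260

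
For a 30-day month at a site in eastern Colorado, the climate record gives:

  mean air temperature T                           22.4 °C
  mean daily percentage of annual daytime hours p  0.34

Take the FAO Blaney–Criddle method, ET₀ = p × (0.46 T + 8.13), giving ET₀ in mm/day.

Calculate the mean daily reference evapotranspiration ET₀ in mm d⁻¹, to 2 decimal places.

6.27 mm d⁻¹

ET₀ = 0.34 × (0.46 × 22.4 + 8.13) = 0.34 × 18.434 = 6.2676 mm/d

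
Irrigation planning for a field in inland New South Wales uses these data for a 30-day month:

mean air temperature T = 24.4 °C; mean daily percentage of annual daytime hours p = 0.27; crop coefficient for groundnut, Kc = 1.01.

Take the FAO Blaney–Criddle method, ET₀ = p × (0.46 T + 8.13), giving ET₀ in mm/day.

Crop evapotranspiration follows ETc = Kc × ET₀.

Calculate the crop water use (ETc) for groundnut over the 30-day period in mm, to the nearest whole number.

ET₀ = 0.27 × (0.46 × 24.4 + 8.13) = 0.27 × 19.354 = 5.2256 mm/d
ETc = Kc × ET₀ = 1.01 × 5.2256 = 5.2779 mm/d
Over 30 days: 5.2779 × 30 = 158.337 mm

158 mm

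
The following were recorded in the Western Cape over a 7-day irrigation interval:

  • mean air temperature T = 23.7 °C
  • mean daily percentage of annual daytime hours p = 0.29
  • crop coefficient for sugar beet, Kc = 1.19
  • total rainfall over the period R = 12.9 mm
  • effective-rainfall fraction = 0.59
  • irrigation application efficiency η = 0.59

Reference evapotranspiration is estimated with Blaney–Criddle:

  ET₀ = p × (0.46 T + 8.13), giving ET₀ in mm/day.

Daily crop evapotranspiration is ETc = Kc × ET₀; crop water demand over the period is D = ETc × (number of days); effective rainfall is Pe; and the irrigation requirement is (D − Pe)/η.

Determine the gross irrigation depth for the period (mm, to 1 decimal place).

ET₀ = 0.29 × (0.46 × 23.7 + 8.13) = 0.29 × 19.032 = 5.5193 mm/d
ETc = Kc × ET₀ = 1.19 × 5.5193 = 6.5680 mm/d
Crop demand D = ETc × 7 d = 6.5680 × 7 = 45.976 mm
Pe = 0.59 × 12.9 = 7.611 mm
D − Pe = 45.976 − 7.611 = 38.365 mm
Gross irrigation = 38.365 / 0.59 = 65.025 mm

65.0 mm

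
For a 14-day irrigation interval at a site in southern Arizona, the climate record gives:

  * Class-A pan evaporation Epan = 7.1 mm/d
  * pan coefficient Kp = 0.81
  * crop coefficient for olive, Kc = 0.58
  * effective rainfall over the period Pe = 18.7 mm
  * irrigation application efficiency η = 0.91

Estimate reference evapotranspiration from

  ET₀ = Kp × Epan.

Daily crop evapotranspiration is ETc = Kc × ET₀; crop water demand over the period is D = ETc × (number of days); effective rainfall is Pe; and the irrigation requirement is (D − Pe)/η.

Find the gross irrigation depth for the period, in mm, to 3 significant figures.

ET₀ = 0.81 × 7.1 = 5.7510 mm/d
ETc = Kc × ET₀ = 0.58 × 5.7510 = 3.3356 mm/d
Crop demand D = ETc × 14 d = 3.3356 × 14 = 46.698 mm
D − Pe = 46.698 − 18.7 = 27.998 mm
Gross irrigation = 27.998 / 0.91 = 30.767 mm

30.8 mm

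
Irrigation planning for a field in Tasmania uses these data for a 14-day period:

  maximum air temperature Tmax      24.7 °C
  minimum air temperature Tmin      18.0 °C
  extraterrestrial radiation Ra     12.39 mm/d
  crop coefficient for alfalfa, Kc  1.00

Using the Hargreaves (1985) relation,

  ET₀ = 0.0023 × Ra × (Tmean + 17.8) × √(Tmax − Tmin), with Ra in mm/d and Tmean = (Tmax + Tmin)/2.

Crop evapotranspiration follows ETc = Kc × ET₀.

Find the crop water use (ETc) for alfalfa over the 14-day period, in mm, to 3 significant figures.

Tmean = (24.7 + 18.0)/2 = 21.35 °C
ET₀ = 0.0023 × 12.39 × (21.35 + 17.8) × √6.7 = 0.0023 × 12.39 × 39.15 × 2.5884 = 2.8878 mm/d
ETc = Kc × ET₀ = 1.00 × 2.8878 = 2.8878 mm/d
Over 14 days: 2.8878 × 14 = 40.429 mm

40.4 mm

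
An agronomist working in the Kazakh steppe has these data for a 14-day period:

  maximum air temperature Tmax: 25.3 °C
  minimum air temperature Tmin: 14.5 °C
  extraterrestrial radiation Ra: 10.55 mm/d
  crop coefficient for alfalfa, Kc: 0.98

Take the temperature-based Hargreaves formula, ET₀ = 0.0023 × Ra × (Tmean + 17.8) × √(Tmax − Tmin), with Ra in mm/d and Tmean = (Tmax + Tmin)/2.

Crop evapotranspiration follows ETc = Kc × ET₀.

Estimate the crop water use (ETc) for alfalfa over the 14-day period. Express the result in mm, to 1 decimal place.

Tmean = (25.3 + 14.5)/2 = 19.90 °C
ET₀ = 0.0023 × 10.55 × (19.90 + 17.8) × √10.8 = 0.0023 × 10.55 × 37.70 × 3.2863 = 3.0063 mm/d
ETc = Kc × ET₀ = 0.98 × 3.0063 = 2.9462 mm/d
Over 14 days: 2.9462 × 14 = 41.247 mm

41.2 mm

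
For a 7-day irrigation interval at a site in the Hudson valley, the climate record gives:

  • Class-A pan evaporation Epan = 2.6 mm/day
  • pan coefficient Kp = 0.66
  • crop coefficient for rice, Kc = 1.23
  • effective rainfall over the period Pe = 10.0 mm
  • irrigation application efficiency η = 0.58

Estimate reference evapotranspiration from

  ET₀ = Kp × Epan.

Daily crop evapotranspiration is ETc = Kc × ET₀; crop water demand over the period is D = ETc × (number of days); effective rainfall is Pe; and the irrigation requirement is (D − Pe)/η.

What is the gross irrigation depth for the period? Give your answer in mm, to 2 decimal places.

ET₀ = 0.66 × 2.6 = 1.7160 mm/d
ETc = Kc × ET₀ = 1.23 × 1.7160 = 2.1107 mm/d
Crop demand D = ETc × 7 d = 2.1107 × 7 = 14.775 mm
D − Pe = 14.775 − 10.0 = 4.775 mm
Gross irrigation = 4.775 / 0.58 = 8.233 mm

8.23 mm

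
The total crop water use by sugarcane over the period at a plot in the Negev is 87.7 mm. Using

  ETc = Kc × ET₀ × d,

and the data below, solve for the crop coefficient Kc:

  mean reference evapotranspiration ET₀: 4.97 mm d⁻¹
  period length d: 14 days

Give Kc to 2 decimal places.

1.26

ETc = Kc × ET₀ × d  ⇒  Kc = ETc / (ET₀ × d)
Kc = 87.7 / (4.97 × 14) = 87.7 / 69.58 = 1.2604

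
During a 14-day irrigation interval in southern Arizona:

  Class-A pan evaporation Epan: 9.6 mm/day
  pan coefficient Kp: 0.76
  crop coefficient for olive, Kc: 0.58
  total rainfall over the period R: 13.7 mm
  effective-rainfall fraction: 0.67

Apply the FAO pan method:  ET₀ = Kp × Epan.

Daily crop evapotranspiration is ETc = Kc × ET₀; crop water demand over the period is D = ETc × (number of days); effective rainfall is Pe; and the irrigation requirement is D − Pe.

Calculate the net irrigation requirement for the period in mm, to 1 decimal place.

ET₀ = 0.76 × 9.6 = 7.2960 mm/d
ETc = Kc × ET₀ = 0.58 × 7.2960 = 4.2317 mm/d
Crop demand D = ETc × 14 d = 4.2317 × 14 = 59.244 mm
Pe = 0.67 × 13.7 = 9.179 mm
D − Pe = 59.244 − 9.179 = 50.065 mm

50.1 mm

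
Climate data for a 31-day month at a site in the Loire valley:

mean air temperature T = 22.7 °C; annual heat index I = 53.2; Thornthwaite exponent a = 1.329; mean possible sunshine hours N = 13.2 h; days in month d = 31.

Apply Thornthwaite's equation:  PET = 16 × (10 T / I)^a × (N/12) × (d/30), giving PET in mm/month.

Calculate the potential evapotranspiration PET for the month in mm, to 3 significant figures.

10T/I = 10 × 22.7 / 53.2 = 4.2669
(10T/I)^a = 4.2669^1.329 = 6.8773
Uncorrected PET = 16 × 6.8773 = 110.037 mm
Correction = (N/12)(d/30) = (13.2/12)(31/30) = 1.1367
PET = 110.037 × 1.1367 = 125.079 mm/month

125 mm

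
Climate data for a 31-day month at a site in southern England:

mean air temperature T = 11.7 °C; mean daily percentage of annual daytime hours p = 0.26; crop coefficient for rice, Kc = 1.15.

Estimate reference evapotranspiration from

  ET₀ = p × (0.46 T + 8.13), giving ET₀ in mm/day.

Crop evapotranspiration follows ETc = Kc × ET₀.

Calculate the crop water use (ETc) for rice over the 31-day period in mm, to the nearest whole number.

ET₀ = 0.26 × (0.46 × 11.7 + 8.13) = 0.26 × 13.512 = 3.5131 mm/d
ETc = Kc × ET₀ = 1.15 × 3.5131 = 4.0401 mm/d
Over 31 days: 4.0401 × 31 = 125.243 mm

125 mm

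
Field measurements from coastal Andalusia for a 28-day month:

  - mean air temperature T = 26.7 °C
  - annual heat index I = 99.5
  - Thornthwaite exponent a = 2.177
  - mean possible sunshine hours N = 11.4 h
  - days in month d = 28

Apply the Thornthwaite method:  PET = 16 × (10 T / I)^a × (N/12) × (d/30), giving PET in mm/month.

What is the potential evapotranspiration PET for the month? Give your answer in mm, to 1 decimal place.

10T/I = 10 × 26.7 / 99.5 = 2.6834
(10T/I)^a = 2.6834^2.177 = 8.5753
Uncorrected PET = 16 × 8.5753 = 137.205 mm
Correction = (N/12)(d/30) = (11.4/12)(28/30) = 0.8867
PET = 137.205 × 0.8867 = 121.660 mm/month

121.7 mm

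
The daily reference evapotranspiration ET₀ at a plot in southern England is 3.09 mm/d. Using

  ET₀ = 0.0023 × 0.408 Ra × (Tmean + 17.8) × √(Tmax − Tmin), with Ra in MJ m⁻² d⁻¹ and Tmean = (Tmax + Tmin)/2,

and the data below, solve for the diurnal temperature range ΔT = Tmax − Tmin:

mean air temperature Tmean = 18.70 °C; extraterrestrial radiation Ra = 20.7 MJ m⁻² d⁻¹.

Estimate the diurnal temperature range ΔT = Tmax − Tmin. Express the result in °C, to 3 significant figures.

19.0 °C

√ΔT = ET₀ / [0.0023 × 0.408 × Ra × (Tmean+17.8)] = 3.09 / (0.0023 × 8.4456 × 36.50) = 4.3582
ΔT = 4.3582² = 18.994 °C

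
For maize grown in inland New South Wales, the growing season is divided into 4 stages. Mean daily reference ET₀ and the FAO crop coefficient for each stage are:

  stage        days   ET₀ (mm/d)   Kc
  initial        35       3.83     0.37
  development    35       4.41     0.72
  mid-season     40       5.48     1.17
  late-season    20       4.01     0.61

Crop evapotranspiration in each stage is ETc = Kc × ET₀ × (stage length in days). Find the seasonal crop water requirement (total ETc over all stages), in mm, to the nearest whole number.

466 mm

initial: 0.37 × 3.83 × 35 = 49.60 mm
development: 0.72 × 4.41 × 35 = 111.13 mm
mid-season: 1.17 × 5.48 × 40 = 256.46 mm
late-season: 0.61 × 4.01 × 20 = 48.92 mm
Seasonal total = 466.11 mm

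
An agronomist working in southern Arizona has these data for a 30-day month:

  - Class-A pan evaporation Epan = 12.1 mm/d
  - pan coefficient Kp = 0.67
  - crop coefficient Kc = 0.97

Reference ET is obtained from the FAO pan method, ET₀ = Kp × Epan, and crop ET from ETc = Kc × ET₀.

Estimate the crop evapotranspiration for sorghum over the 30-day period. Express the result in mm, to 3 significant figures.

ET₀ = 0.67 × 12.1 = 8.1070 mm/d
ETc = Kc × ET₀ = 0.97 × 8.1070 = 7.8638 mm/d
Over 30 days: 7.8638 × 30 = 235.914 mm

236 mm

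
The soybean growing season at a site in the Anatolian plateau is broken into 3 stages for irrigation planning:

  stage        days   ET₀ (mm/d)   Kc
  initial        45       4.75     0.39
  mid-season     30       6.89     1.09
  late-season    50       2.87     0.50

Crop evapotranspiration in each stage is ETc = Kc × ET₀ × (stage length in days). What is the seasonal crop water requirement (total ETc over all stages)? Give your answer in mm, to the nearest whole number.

initial: 0.39 × 4.75 × 45 = 83.36 mm
mid-season: 1.09 × 6.89 × 30 = 225.30 mm
late-season: 0.50 × 2.87 × 50 = 71.75 mm
Seasonal total = 380.41 mm

380 mm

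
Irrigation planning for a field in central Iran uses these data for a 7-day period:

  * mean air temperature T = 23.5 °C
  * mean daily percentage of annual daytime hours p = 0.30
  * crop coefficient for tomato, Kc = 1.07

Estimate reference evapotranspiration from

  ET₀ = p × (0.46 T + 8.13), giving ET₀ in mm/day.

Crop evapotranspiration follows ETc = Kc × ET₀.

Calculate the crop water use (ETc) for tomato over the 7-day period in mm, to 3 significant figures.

42.6 mm

ET₀ = 0.30 × (0.46 × 23.5 + 8.13) = 0.30 × 18.940 = 5.6820 mm/d
ETc = Kc × ET₀ = 1.07 × 5.6820 = 6.0797 mm/d
Over 7 days: 6.0797 × 7 = 42.558 mm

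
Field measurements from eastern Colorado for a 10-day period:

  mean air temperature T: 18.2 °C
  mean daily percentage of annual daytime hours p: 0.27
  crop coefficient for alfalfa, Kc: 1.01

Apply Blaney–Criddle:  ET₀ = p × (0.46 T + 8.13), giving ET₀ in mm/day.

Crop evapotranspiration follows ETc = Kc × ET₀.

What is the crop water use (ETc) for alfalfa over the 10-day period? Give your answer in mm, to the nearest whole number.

ET₀ = 0.27 × (0.46 × 18.2 + 8.13) = 0.27 × 16.502 = 4.4555 mm/d
ETc = Kc × ET₀ = 1.01 × 4.4555 = 4.5001 mm/d
Over 10 days: 4.5001 × 10 = 45.001 mm

45 mm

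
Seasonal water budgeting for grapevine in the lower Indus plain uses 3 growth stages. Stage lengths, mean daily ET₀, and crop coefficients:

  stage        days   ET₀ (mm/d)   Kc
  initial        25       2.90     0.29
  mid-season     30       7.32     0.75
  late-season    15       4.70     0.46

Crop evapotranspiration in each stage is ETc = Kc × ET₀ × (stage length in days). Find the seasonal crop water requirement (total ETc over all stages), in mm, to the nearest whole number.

218 mm

initial: 0.29 × 2.90 × 25 = 21.03 mm
mid-season: 0.75 × 7.32 × 30 = 164.70 mm
late-season: 0.46 × 4.70 × 15 = 32.43 mm
Seasonal total = 218.16 mm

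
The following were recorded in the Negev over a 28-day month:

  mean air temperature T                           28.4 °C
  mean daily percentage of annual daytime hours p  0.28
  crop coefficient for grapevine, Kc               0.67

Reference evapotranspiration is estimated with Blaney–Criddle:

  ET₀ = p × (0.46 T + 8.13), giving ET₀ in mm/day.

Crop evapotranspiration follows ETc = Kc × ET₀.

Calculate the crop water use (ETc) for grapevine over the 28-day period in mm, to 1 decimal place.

111.3 mm

ET₀ = 0.28 × (0.46 × 28.4 + 8.13) = 0.28 × 21.194 = 5.9343 mm/d
ETc = Kc × ET₀ = 0.67 × 5.9343 = 3.9760 mm/d
Over 28 days: 3.9760 × 28 = 111.328 mm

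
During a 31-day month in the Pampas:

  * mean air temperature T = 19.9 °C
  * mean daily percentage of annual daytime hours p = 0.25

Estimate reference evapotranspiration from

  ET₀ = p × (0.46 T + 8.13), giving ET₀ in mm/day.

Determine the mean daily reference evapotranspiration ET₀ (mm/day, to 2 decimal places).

4.32 mm/day

ET₀ = 0.25 × (0.46 × 19.9 + 8.13) = 0.25 × 17.284 = 4.3210 mm/d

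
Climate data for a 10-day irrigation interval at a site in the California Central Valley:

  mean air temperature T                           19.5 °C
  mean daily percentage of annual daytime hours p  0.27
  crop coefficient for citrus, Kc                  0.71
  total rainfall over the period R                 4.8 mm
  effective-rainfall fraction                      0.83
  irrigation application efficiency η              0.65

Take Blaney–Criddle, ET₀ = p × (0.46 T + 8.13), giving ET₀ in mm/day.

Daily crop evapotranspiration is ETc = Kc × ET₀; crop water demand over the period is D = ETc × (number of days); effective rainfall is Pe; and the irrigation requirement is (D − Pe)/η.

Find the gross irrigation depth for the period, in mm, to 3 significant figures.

44.3 mm

ET₀ = 0.27 × (0.46 × 19.5 + 8.13) = 0.27 × 17.100 = 4.6170 mm/d
ETc = Kc × ET₀ = 0.71 × 4.6170 = 3.2781 mm/d
Crop demand D = ETc × 10 d = 3.2781 × 10 = 32.781 mm
Pe = 0.83 × 4.8 = 3.984 mm
D − Pe = 32.781 − 3.984 = 28.797 mm
Gross irrigation = 28.797 / 0.65 = 44.303 mm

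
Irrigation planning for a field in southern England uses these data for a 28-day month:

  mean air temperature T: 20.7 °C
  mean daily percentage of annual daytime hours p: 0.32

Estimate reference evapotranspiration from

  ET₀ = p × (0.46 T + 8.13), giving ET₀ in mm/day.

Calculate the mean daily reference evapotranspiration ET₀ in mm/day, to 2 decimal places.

5.65 mm/day

ET₀ = 0.32 × (0.46 × 20.7 + 8.13) = 0.32 × 17.652 = 5.6486 mm/d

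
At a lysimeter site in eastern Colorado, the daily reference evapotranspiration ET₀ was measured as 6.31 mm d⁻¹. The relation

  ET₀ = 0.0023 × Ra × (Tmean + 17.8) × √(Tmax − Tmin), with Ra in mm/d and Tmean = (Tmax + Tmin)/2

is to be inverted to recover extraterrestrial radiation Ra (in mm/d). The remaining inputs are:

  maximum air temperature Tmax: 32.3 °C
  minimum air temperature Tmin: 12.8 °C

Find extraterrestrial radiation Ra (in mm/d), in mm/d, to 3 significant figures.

Tmean = 22.55 °C; √ΔT = 4.4159
Ra = ET₀ / [0.0023 × (Tmean+17.8) × √ΔT] = 6.31 / (0.0023 × 40.35 × 4.4159) = 15.397 mm/d

15.4 mm/d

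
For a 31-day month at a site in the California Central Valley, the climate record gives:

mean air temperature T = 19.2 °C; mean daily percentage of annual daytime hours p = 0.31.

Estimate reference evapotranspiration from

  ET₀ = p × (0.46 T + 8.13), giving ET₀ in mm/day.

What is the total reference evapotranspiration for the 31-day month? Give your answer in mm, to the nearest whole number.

163 mm

ET₀ = 0.31 × (0.46 × 19.2 + 8.13) = 0.31 × 16.962 = 5.2582 mm/d
Monthly total = 5.2582 × 31 = 163.004 mm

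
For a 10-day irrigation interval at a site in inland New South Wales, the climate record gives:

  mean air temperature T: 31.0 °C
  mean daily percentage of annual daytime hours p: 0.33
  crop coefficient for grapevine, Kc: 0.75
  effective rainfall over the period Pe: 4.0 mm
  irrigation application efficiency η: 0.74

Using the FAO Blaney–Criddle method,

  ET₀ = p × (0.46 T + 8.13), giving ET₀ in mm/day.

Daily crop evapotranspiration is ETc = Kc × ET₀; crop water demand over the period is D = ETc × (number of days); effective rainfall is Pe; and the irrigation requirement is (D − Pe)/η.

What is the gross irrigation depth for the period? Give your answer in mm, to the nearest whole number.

69 mm

ET₀ = 0.33 × (0.46 × 31.0 + 8.13) = 0.33 × 22.390 = 7.3887 mm/d
ETc = Kc × ET₀ = 0.75 × 7.3887 = 5.5415 mm/d
Crop demand D = ETc × 10 d = 5.5415 × 10 = 55.415 mm
D − Pe = 55.415 − 4.0 = 51.415 mm
Gross irrigation = 51.415 / 0.74 = 69.480 mm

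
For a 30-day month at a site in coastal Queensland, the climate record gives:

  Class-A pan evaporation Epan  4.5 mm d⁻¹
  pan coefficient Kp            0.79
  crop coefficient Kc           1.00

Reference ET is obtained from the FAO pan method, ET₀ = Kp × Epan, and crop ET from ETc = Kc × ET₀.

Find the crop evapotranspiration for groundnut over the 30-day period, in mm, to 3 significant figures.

ET₀ = 0.79 × 4.5 = 3.5550 mm/d
ETc = Kc × ET₀ = 1.00 × 3.5550 = 3.5550 mm/d
Over 30 days: 3.5550 × 30 = 106.650 mm

107 mm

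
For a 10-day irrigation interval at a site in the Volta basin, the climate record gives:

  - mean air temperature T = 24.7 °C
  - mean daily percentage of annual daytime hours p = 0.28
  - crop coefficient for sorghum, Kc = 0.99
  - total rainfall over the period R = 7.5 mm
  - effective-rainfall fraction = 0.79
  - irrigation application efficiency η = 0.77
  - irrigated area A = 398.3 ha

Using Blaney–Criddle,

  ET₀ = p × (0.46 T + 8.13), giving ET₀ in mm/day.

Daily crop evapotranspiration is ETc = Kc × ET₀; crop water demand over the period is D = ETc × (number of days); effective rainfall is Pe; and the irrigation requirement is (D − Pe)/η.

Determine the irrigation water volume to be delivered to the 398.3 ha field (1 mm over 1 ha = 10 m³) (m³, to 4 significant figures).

248800 m³

ET₀ = 0.28 × (0.46 × 24.7 + 8.13) = 0.28 × 19.492 = 5.4578 mm/d
ETc = Kc × ET₀ = 0.99 × 5.4578 = 5.4032 mm/d
Crop demand D = ETc × 10 d = 5.4032 × 10 = 54.032 mm
Pe = 0.79 × 7.5 = 5.925 mm
D − Pe = 54.032 − 5.925 = 48.107 mm
Gross irrigation = 48.107 / 0.77 = 62.477 mm
Volume = 62.477 mm × 398.3 ha × 10 = 248845.9 m³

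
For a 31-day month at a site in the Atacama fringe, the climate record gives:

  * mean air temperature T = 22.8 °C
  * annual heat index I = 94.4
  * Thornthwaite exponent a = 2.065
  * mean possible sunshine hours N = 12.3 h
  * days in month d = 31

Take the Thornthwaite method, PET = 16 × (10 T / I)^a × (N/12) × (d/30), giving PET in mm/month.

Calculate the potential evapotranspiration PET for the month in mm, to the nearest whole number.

10T/I = 10 × 22.8 / 94.4 = 2.4153
(10T/I)^a = 2.4153^2.065 = 6.1778
Uncorrected PET = 16 × 6.1778 = 98.845 mm
Correction = (N/12)(d/30) = (12.3/12)(31/30) = 1.0592
PET = 98.845 × 1.0592 = 104.697 mm/month

105 mm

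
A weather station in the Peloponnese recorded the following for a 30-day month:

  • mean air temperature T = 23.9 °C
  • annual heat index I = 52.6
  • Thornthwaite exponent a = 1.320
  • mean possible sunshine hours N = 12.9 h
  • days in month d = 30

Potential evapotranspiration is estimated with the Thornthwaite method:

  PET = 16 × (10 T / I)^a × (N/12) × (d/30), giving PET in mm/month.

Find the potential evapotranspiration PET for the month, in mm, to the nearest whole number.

10T/I = 10 × 23.9 / 52.6 = 4.5437
(10T/I)^a = 4.5437^1.320 = 7.3753
Uncorrected PET = 16 × 7.3753 = 118.005 mm
Correction = (N/12)(d/30) = (12.9/12)(30/30) = 1.0750
PET = 118.005 × 1.0750 = 126.855 mm/month

127 mm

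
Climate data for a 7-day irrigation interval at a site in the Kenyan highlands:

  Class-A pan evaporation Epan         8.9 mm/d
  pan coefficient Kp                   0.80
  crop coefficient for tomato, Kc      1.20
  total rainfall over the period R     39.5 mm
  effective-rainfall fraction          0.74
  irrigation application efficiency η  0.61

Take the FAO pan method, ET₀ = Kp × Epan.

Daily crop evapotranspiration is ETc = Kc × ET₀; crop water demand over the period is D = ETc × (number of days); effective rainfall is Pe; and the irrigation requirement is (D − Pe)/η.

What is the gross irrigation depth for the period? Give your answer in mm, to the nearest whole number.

50 mm

ET₀ = 0.80 × 8.9 = 7.1200 mm/d
ETc = Kc × ET₀ = 1.20 × 7.1200 = 8.5440 mm/d
Crop demand D = ETc × 7 d = 8.5440 × 7 = 59.808 mm
Pe = 0.74 × 39.5 = 29.230 mm
D − Pe = 59.808 − 29.230 = 30.578 mm
Gross irrigation = 30.578 / 0.61 = 50.128 mm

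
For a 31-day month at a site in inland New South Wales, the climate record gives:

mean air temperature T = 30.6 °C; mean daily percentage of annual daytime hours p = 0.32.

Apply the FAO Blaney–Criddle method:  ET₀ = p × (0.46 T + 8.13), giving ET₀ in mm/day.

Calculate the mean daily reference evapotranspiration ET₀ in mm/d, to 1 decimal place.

7.1 mm/d

ET₀ = 0.32 × (0.46 × 30.6 + 8.13) = 0.32 × 22.206 = 7.1059 mm/d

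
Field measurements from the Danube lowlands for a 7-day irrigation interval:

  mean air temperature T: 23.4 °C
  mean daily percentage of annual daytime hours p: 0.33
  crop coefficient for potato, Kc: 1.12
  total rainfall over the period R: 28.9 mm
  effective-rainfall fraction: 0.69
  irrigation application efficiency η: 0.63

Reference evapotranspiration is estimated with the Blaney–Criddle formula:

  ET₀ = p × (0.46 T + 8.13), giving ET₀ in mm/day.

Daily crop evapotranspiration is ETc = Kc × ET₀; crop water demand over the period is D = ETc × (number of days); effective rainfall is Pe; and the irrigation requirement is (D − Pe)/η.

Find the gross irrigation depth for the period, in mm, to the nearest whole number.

46 mm

ET₀ = 0.33 × (0.46 × 23.4 + 8.13) = 0.33 × 18.894 = 6.2350 mm/d
ETc = Kc × ET₀ = 1.12 × 6.2350 = 6.9832 mm/d
Crop demand D = ETc × 7 d = 6.9832 × 7 = 48.882 mm
Pe = 0.69 × 28.9 = 19.941 mm
D − Pe = 48.882 − 19.941 = 28.941 mm
Gross irrigation = 28.941 / 0.63 = 45.938 mm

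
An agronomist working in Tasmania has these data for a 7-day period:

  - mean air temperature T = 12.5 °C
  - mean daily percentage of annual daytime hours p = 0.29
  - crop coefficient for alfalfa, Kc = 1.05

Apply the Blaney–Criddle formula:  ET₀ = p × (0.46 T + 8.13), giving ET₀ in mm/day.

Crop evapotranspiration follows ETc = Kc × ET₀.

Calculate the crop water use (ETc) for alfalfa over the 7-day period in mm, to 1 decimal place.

29.6 mm

ET₀ = 0.29 × (0.46 × 12.5 + 8.13) = 0.29 × 13.880 = 4.0252 mm/d
ETc = Kc × ET₀ = 1.05 × 4.0252 = 4.2265 mm/d
Over 7 days: 4.2265 × 7 = 29.586 mm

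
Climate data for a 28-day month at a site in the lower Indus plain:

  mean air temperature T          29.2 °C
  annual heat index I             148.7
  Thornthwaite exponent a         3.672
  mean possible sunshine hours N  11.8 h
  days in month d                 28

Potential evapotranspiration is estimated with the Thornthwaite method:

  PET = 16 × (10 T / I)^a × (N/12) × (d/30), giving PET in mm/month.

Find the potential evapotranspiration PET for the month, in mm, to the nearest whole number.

10T/I = 10 × 29.2 / 148.7 = 1.9637
(10T/I)^a = 1.9637^3.672 = 11.9171
Uncorrected PET = 16 × 11.9171 = 190.674 mm
Correction = (N/12)(d/30) = (11.8/12)(28/30) = 0.9178
PET = 190.674 × 0.9178 = 175.001 mm/month

175 mm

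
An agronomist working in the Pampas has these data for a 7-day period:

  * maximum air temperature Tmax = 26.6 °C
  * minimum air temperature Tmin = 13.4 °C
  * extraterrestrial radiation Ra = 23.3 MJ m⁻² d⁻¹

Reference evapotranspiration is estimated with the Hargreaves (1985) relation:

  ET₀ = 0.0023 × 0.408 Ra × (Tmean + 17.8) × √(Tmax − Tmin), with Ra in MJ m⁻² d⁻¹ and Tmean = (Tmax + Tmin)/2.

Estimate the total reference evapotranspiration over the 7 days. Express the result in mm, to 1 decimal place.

21.0 mm

Tmean = (26.6 + 13.4)/2 = 20.00 °C
0.408 Ra = 0.408 × 23.3 = 9.5064 mm/d equivalent
ET₀ = 0.0023 × 9.5064 × (20.00 + 17.8) × √13.2 = 0.0023 × 9.5064 × 37.80 × 3.6332 = 3.0028 mm/d
Over 7 days: 3.0028 × 7 = 21.020 mm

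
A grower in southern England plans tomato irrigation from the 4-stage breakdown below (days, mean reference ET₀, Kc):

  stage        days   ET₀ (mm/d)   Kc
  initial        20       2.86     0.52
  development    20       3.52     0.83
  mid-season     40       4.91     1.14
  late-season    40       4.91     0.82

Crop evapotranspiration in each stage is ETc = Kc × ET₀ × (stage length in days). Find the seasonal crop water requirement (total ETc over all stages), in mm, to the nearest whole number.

initial: 0.52 × 2.86 × 20 = 29.74 mm
development: 0.83 × 3.52 × 20 = 58.43 mm
mid-season: 1.14 × 4.91 × 40 = 223.90 mm
late-season: 0.82 × 4.91 × 40 = 161.05 mm
Seasonal total = 473.12 mm

473 mm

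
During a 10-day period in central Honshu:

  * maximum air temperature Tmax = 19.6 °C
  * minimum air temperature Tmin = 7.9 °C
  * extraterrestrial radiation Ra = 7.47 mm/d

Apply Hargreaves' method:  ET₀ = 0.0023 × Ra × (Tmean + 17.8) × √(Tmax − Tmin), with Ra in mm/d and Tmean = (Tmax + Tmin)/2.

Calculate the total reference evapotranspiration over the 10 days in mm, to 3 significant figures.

Tmean = (19.6 + 7.9)/2 = 13.75 °C
ET₀ = 0.0023 × 7.47 × (13.75 + 17.8) × √11.7 = 0.0023 × 7.47 × 31.55 × 3.4205 = 1.8541 mm/d
Over 10 days: 1.8541 × 10 = 18.541 mm

18.5 mm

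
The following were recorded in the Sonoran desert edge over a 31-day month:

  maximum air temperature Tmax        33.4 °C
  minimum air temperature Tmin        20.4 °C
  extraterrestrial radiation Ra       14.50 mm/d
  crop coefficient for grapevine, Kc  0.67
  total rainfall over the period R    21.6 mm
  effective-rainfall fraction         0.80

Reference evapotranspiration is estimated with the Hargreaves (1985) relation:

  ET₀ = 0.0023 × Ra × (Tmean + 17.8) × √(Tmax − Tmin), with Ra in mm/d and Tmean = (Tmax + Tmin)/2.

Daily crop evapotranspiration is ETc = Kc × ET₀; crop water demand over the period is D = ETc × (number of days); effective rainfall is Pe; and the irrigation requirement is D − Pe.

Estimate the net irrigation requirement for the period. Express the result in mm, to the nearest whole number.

Tmean = (33.4 + 20.4)/2 = 26.90 °C
ET₀ = 0.0023 × 14.50 × (26.90 + 17.8) × √13.0 = 0.0023 × 14.50 × 44.70 × 3.6056 = 5.3750 mm/d
ETc = Kc × ET₀ = 0.67 × 5.3750 = 3.6013 mm/d
Crop demand D = ETc × 31 d = 3.6013 × 31 = 111.640 mm
Pe = 0.80 × 21.6 = 17.280 mm
D − Pe = 111.640 − 17.280 = 94.360 mm

94 mm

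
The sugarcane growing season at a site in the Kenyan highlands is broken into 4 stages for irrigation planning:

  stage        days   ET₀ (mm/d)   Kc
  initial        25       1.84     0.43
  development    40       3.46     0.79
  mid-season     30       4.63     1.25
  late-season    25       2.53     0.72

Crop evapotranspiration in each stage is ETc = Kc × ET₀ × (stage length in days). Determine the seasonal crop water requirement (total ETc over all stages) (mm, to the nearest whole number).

348 mm

initial: 0.43 × 1.84 × 25 = 19.78 mm
development: 0.79 × 3.46 × 40 = 109.34 mm
mid-season: 1.25 × 4.63 × 30 = 173.63 mm
late-season: 0.72 × 2.53 × 25 = 45.54 mm
Seasonal total = 348.29 mm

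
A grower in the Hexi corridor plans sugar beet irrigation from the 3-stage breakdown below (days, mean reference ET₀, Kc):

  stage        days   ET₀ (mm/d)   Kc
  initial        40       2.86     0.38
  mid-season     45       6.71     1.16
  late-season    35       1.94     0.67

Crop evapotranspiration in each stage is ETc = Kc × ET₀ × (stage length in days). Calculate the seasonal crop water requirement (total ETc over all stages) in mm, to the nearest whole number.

439 mm

initial: 0.38 × 2.86 × 40 = 43.47 mm
mid-season: 1.16 × 6.71 × 45 = 350.26 mm
late-season: 0.67 × 1.94 × 35 = 45.49 mm
Seasonal total = 439.22 mm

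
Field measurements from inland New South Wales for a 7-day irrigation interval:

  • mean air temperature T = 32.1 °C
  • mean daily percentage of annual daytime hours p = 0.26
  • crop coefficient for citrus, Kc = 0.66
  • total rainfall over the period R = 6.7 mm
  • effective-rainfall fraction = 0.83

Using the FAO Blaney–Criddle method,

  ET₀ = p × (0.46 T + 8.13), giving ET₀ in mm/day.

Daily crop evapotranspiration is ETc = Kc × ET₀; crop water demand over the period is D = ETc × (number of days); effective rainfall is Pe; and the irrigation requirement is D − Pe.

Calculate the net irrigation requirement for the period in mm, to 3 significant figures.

21.9 mm

ET₀ = 0.26 × (0.46 × 32.1 + 8.13) = 0.26 × 22.896 = 5.9530 mm/d
ETc = Kc × ET₀ = 0.66 × 5.9530 = 3.9290 mm/d
Crop demand D = ETc × 7 d = 3.9290 × 7 = 27.503 mm
Pe = 0.83 × 6.7 = 5.561 mm
D − Pe = 27.503 − 5.561 = 21.942 mm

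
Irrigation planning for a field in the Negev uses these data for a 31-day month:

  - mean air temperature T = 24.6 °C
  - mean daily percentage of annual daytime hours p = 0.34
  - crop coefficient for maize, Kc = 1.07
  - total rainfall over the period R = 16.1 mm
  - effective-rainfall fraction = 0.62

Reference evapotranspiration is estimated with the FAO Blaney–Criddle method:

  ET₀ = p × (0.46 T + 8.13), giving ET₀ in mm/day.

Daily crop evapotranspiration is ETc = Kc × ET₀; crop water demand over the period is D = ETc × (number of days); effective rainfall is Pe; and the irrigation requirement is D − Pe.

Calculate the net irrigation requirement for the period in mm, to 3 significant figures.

209 mm

ET₀ = 0.34 × (0.46 × 24.6 + 8.13) = 0.34 × 19.446 = 6.6116 mm/d
ETc = Kc × ET₀ = 1.07 × 6.6116 = 7.0744 mm/d
Crop demand D = ETc × 31 d = 7.0744 × 31 = 219.306 mm
Pe = 0.62 × 16.1 = 9.982 mm
D − Pe = 219.306 − 9.982 = 209.324 mm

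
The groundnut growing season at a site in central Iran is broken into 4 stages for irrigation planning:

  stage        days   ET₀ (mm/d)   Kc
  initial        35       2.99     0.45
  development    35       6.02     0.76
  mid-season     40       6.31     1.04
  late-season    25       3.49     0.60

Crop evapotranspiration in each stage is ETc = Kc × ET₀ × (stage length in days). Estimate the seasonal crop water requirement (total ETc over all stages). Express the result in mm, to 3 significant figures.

522 mm

initial: 0.45 × 2.99 × 35 = 47.09 mm
development: 0.76 × 6.02 × 35 = 160.13 mm
mid-season: 1.04 × 6.31 × 40 = 262.50 mm
late-season: 0.60 × 3.49 × 25 = 52.35 mm
Seasonal total = 522.07 mm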